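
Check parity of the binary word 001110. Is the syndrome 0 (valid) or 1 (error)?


Syndrome = XOR of all bits = 0 XOR 0 XOR 1 XOR 1 XOR 1 XOR 0 = 1

1


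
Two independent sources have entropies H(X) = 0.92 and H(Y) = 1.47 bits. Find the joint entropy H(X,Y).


For independent variables, H(X,Y) = H(X) + H(Y) = 0.92 + 1.47 = 2.39

2.39 bits


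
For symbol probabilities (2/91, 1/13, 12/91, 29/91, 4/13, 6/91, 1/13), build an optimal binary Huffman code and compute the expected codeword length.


Huffman construction (repeatedly merge the two least-probable nodes; each merge adds 1 bit to every symbol beneath it): 2/91 + 6/91 = 8/91; 1/13 + 1/13 = 2/13; 8/91 + 12/91 = 20/91; 2/13 + 20/91 = 34/91; 4/13 + 29/91 = 57/91; 34/91 + 57/91 = 1. Resulting codeword lengths (in the order the probabilities were given): (4, 3, 3, 2, 2, 4, 3). L_avg = sum(p_i * l_i) = 2/91*4 + 1/13*3 + 12/91*3 + 29/91*2 + 4/13*2 + 6/91*4 + 1/13*3 = 32/13 = 2.4615

2.4615 bits


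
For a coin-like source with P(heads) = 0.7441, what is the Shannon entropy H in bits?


H = -p*log2(p) - (1-p)*log2(1-p). -0.7441*log2(0.7441) = 0.317308; -0.2559*log2(0.2559) = 0.503188. H = 0.317308 + 0.503188 = 0.8205

0.8205 bits


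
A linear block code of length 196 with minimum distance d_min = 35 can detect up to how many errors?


Detection capability = d_min - 1 = 35 - 1 = 34

34 errors


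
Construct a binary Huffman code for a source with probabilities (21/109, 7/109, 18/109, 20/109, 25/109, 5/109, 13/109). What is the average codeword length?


Huffman construction (repeatedly merge the two least-probable nodes; each merge adds 1 bit to every symbol beneath it): 5/109 + 7/109 = 12/109; 12/109 + 13/109 = 25/109; 18/109 + 20/109 = 38/109; 21/109 + 25/109 = 46/109; 25/109 + 38/109 = 63/109; 46/109 + 63/109 = 1. Resulting codeword lengths (in the order the probabilities were given): (2, 4, 3, 3, 2, 4, 3). L_avg = sum(p_i * l_i) = 21/109*2 + 7/109*4 + 18/109*3 + 20/109*3 + 25/109*2 + 5/109*4 + 13/109*3 = 293/109 = 2.6881

2.6881 bits


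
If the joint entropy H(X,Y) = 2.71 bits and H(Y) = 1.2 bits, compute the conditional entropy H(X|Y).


H(X|Y) = H(X,Y) - H(Y) = 2.71 - 1.2 = 1.51

1.51 bits


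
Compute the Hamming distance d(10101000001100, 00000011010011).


Count differing positions: ^ . ^ . ^ . ^ ^ . ^ ^ ^ ^ ^ = 10 differences

10


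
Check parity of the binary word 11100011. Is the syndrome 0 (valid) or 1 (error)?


Syndrome = XOR of all bits = 1 XOR 1 XOR 1 XOR 0 XOR 0 XOR 0 XOR 1 XOR 1 = 1

1


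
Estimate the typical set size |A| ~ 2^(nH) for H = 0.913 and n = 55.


log2|A_typical| = nH = 55 * 0.913 = 50.215, so |A_typical| ~ 2^50.215 = 1.307e+15

1.307e+15


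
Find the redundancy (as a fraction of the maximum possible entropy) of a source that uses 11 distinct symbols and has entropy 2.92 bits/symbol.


H_max = log2(K) = log2(11) = 3.4594 bits/symbol. Redundancy = 1 - H/H_max = 1 - 2.92/3.4594 = 1 - 0.8441 = 0.1559

0.1559


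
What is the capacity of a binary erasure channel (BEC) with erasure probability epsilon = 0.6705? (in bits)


C = 1 - epsilon = 1 - 0.6705 = 0.3295

0.3295 bits


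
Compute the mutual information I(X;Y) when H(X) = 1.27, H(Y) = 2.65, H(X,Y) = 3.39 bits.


I(X;Y) = H(X) + H(Y) - H(X,Y) = 1.27 + 2.65 - 3.39 = 0.53

0.53 bits


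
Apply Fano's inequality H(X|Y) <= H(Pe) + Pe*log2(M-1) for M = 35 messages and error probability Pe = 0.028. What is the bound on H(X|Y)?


H(Pe) = -Pe*log2(Pe) - (1-Pe)*log2(1-Pe) = -0.028*log2(0.028) - 0.972*log2(0.972) = 0.144436 + 0.039825 = 0.1843. Pe*log2(M-1) = 0.028*log2(34) = 0.142449. Bound = H(Pe) + Pe*log2(M-1) = 0.144436 + 0.039825 + 0.142449 = 0.3267

0.3267 bits


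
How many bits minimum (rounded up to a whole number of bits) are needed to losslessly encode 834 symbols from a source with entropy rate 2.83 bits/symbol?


Minimum bits >= n * H = 834 * 2.83 = 2360.22, rounded up to a whole number of bits = 2361

2361 bits


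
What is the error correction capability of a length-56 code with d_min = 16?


Correction capability = floor((d-1)/2) = floor((16-1)/2) = 7

7 errors


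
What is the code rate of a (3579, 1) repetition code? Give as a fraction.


Rate = k/n = 1/3579

1/3579


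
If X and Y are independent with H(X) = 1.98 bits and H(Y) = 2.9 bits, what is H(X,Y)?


For independent variables, H(X,Y) = H(X) + H(Y) = 1.98 + 2.9 = 4.88

4.88 bits


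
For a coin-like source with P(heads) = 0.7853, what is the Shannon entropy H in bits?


H = -p*log2(p) - (1-p)*log2(1-p). -0.7853*log2(0.7853) = 0.273822; -0.2147*log2(0.2147) = 0.476549. H = 0.273822 + 0.476549 = 0.7504

0.7504 bits


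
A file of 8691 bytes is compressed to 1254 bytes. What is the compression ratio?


Ratio = original / compressed = 8691 / 1254 = 6.9306

6.9306


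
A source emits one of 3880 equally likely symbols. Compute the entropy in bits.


H = log2(n) = log2(3880) = 11.9218

11.9218 bits


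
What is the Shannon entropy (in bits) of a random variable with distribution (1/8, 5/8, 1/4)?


H = -sum(p_i * log2(p_i)). Terms: -(1/8)*log2(1/8) = 0.375000; -(5/8)*log2(5/8) = 0.423795; -(1/4)*log2(1/4) = 0.500000. H = 0.375000 + 0.423795 + 0.500000 = 1.2988

1.2988 bits


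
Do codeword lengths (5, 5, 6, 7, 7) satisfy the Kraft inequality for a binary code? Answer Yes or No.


Kraft sum = sum(2^(-l_i)) = 0.0938, need <= 1. Result: satisfied (a binary prefix-free code with these lengths exists)

Yes


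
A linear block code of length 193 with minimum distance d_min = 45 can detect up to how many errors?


Detection capability = d_min - 1 = 45 - 1 = 44

44 errors


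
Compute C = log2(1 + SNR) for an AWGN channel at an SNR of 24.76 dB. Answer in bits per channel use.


SNR_linear = 10^(24.76/10) = 299.2265; C = log2(1 + SNR_linear) = log2(1 + 299.2265) = 8.2299

8.2299 bits/channel use


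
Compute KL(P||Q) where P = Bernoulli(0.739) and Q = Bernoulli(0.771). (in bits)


KL = p*log2(p/q) + (1-p)*log2((1-p)/(1-q)) = 0.739*log2(0.739/0.771) + 0.261*log2(0.261/0.229) = 0.0041

0.0041 bits


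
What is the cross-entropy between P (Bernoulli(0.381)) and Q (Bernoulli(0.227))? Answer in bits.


H(P,Q) = -p*log2(q) - (1-p)*log2(1-q). -0.381*log2(0.227) = 0.815049; -0.619*log2(0.773) = 0.229934. H(P,Q) = 0.815049 + 0.229934 = 1.045

1.045 bits


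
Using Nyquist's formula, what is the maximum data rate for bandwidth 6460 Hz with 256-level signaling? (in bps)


Rate = 2 * B * log2(M) = 2 * 6460 * 8.0 = 103360.0

103360.0 bps


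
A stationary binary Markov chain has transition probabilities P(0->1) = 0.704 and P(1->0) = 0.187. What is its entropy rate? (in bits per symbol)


Stationary distribution: pi_0 = p10/(p01+p10) = 0.2099, pi_1 = 0.7901. Entropy rate H' = pi_0*H(p01) + pi_1*H(p10) = 0.2099*0.8763 + 0.7901*0.6952 = 0.7332

0.7332 bits/symbol


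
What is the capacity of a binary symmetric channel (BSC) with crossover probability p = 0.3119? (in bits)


H(p) = -p*log2(p) - (1-p)*log2(1-p) = -0.3119*log2(0.3119) - 0.6881*log2(0.6881) = 0.524255 + 0.371099 = 0.8954. C = 1 - H(p) = 1 - 0.8954 = 0.1046

0.1046 bits


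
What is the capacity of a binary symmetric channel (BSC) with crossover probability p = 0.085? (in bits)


H(p) = -p*log2(p) - (1-p)*log2(1-p) = -0.085*log2(0.085) - 0.915*log2(0.915) = 0.302293 + 0.117263 = 0.4196. C = 1 - H(p) = 1 - 0.4196 = 0.5804

0.5804 bits


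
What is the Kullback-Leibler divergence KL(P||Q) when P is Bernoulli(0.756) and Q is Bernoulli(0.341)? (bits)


KL = p*log2(p/q) + (1-p)*log2((1-p)/(1-q)) = 0.756*log2(0.756/0.341) + 0.244*log2(0.244/0.659) = 0.5186

0.5186 bits


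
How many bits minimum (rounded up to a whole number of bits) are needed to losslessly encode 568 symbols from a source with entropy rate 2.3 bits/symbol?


Minimum bits >= n * H = 568 * 2.3 = 1306.4, rounded up to a whole number of bits = 1307

1307 bits


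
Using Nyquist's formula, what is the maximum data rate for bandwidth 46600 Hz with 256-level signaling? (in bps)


Rate = 2 * B * log2(M) = 2 * 46600 * 8.0 = 745600.0

745600.0 bps


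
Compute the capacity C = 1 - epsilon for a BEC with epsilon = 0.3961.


C = 1 - epsilon = 1 - 0.3961 = 0.6039

0.6039 bits


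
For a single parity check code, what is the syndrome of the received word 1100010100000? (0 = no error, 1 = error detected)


Syndrome = XOR of all bits = 1 XOR 1 XOR 0 XOR 0 XOR 0 XOR 1 XOR 0 XOR 1 XOR 0 XOR 0 XOR 0 XOR 0 XOR 0 = 0

0


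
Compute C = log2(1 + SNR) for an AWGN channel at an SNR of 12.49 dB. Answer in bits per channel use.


SNR_linear = 10^(12.49/10) = 17.7419; C = log2(1 + SNR_linear) = log2(1 + 17.7419) = 4.2282

4.2282 bits/channel use


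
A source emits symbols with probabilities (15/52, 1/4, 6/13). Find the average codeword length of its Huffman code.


Huffman construction (repeatedly merge the two least-probable nodes; each merge adds 1 bit to every symbol beneath it): 1/4 + 15/52 = 7/13; 6/13 + 7/13 = 1. Resulting codeword lengths (in the order the probabilities were given): (2, 2, 1). L_avg = sum(p_i * l_i) = 15/52*2 + 1/4*2 + 6/13*1 = 20/13 = 1.5385

1.5385 bits


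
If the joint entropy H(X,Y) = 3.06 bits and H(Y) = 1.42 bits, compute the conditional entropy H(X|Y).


H(X|Y) = H(X,Y) - H(Y) = 3.06 - 1.42 = 1.64

1.64 bits


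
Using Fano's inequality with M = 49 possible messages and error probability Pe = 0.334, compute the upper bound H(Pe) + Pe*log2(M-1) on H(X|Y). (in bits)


H(Pe) = -Pe*log2(Pe) - (1-Pe)*log2(1-Pe) = -0.334*log2(0.334) - 0.666*log2(0.666) = 0.528415 + 0.390546 = 0.919. Pe*log2(M-1) = 0.334*log2(48) = 1.865377. Bound = H(Pe) + Pe*log2(M-1) = 0.528415 + 0.390546 + 1.865377 = 2.7843

2.7843 bits


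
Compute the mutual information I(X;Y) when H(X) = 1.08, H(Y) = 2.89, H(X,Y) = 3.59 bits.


I(X;Y) = H(X) + H(Y) - H(X,Y) = 1.08 + 2.89 - 3.59 = 0.38

0.38 bits


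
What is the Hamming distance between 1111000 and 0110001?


Count differing positions: ^ . . ^ . . ^ = 3 differences

3


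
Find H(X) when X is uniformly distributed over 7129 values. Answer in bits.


H = log2(n) = log2(7129) = 12.7995

12.7995 bits


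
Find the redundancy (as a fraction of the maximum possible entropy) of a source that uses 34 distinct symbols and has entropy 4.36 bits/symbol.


H_max = log2(K) = log2(34) = 5.0875 bits/symbol. Redundancy = 1 - H/H_max = 1 - 4.36/5.0875 = 1 - 0.857 = 0.143

0.143


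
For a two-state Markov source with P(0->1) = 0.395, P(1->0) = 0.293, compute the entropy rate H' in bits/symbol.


Stationary distribution: pi_0 = p10/(p01+p10) = 0.4259, pi_1 = 0.5741. Entropy rate H' = pi_0*H(p01) + pi_1*H(p10) = 0.4259*0.968 + 0.5741*0.8726 = 0.9132

0.9132 bits/symbol


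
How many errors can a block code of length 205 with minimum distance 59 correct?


Correction capability = floor((d-1)/2) = floor((59-1)/2) = 29

29 errors


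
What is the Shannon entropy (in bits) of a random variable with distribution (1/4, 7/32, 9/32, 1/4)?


H = -sum(p_i * log2(p_i)). Terms: -(1/4)*log2(1/4) = 0.500000; -(7/32)*log2(7/32) = 0.479641; -(9/32)*log2(9/32) = 0.514709; -(1/4)*log2(1/4) = 0.500000. H = 0.500000 + 0.479641 + 0.514709 + 0.500000 = 1.9943

1.9943 bits


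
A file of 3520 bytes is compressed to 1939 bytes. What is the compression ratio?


Ratio = original / compressed = 3520 / 1939 = 1.8154

1.8154


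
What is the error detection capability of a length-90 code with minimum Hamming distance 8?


Detection capability = d_min - 1 = 8 - 1 = 7

7 errors


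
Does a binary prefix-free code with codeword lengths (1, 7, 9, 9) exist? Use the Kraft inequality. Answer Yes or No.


Kraft sum = sum(2^(-l_i)) = 0.5117, need <= 1. Result: satisfied (a binary prefix-free code with these lengths exists)

Yes


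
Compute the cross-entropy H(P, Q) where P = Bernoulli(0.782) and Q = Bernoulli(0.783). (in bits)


H(P,Q) = -p*log2(q) - (1-p)*log2(1-q). -0.782*log2(0.783) = 0.275980; -0.218*log2(0.217) = 0.480523. H(P,Q) = 0.275980 + 0.480523 = 0.7565

0.7565 bits


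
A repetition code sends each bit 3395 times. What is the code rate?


Rate = k/n = 1/3395

1/3395


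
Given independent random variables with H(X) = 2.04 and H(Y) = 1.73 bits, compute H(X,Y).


For independent variables, H(X,Y) = H(X) + H(Y) = 2.04 + 1.73 = 3.77

3.77 bits


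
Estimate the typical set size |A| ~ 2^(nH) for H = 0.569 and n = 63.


log2|A_typical| = nH = 63 * 0.569 = 35.847, so |A_typical| ~ 2^35.847 = 6.180e+10

6.180e+10


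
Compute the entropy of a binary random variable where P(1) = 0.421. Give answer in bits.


H = -p*log2(p) - (1-p)*log2(1-p). -0.421*log2(0.421) = 0.525453; -0.579*log2(0.579) = 0.456463. H = 0.525453 + 0.456463 = 0.9819

0.9819 bits


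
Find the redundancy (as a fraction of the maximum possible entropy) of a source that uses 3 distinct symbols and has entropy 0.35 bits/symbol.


H_max = log2(K) = log2(3) = 1.585 bits/symbol. Redundancy = 1 - H/H_max = 1 - 0.35/1.585 = 1 - 0.2208 = 0.7792

0.7792


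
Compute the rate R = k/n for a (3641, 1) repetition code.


Rate = k/n = 1/3641

1/3641


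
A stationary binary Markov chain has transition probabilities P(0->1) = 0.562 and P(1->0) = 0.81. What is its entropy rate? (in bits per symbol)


Stationary distribution: pi_0 = p10/(p01+p10) = 0.5904, pi_1 = 0.4096. Entropy rate H' = pi_0*H(p01) + pi_1*H(p10) = 0.5904*0.9889 + 0.4096*0.7015 = 0.8712

0.8712 bits/symbol


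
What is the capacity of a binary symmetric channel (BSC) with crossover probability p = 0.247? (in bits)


H(p) = -p*log2(p) - (1-p)*log2(1-p) = -0.247*log2(0.247) - 0.753*log2(0.753) = 0.498302 + 0.308187 = 0.8065. C = 1 - H(p) = 1 - 0.8065 = 0.1935

0.1935 bits


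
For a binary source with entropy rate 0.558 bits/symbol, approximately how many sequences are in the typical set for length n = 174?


log2|A_typical| = nH = 174 * 0.558 = 97.092, so |A_typical| ~ 2^97.092 = 1.689e+29

1.689e+29


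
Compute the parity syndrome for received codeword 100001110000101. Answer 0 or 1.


Syndrome = XOR of all bits = 1 XOR 0 XOR 0 XOR 0 XOR 0 XOR 1 XOR 1 XOR 1 XOR 0 XOR 0 XOR 0 XOR 0 XOR 1 XOR 0 XOR 1 = 0

0


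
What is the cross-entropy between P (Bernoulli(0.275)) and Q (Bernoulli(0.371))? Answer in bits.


H(P,Q) = -p*log2(q) - (1-p)*log2(1-q). -0.275*log2(0.371) = 0.393390; -0.725*log2(0.629) = 0.484929. H(P,Q) = 0.393390 + 0.484929 = 0.8783

0.8783 bits


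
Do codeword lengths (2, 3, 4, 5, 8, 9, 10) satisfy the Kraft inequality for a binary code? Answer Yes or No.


Kraft sum = sum(2^(-l_i)) = 0.4756, need <= 1. Result: satisfied (a binary prefix-free code with these lengths exists)

Yes


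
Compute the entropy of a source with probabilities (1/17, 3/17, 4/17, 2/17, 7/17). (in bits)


H = -sum(p_i * log2(p_i)). Terms: -(1/17)*log2(1/17) = 0.240439; -(3/17)*log2(3/17) = 0.441618; -(4/17)*log2(4/17) = 0.491168; -(2/17)*log2(2/17) = 0.363231; -(7/17)*log2(7/17) = 0.527103. H = 0.240439 + 0.441618 + 0.491168 + 0.363231 + 0.527103 = 2.0636

2.0636 bits


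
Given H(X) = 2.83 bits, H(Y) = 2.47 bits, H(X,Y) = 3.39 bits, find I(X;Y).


I(X;Y) = H(X) + H(Y) - H(X,Y) = 2.83 + 2.47 - 3.39 = 1.91

1.91 bits


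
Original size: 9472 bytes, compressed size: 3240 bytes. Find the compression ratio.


Ratio = original / compressed = 9472 / 3240 = 2.9235

2.9235


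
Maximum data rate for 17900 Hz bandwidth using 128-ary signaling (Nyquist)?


Rate = 2 * B * log2(M) = 2 * 17900 * 7.0 = 250600.0

250600.0 bps


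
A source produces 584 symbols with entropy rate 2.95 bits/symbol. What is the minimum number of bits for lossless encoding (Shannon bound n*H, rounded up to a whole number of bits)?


Minimum bits >= n * H = 584 * 2.95 = 1722.8, rounded up to a whole number of bits = 1723

1723 bits


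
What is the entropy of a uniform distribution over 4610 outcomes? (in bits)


H = log2(n) = log2(4610) = 12.1706

12.1706 bits


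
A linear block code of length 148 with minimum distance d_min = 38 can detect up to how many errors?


Detection capability = d_min - 1 = 38 - 1 = 37

37 errors


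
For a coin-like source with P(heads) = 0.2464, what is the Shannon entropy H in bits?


H = -p*log2(p) - (1-p)*log2(1-p). -0.2464*log2(0.2464) = 0.497956; -0.7536*log2(0.7536) = 0.307566. H = 0.497956 + 0.307566 = 0.8055

0.8055 bits


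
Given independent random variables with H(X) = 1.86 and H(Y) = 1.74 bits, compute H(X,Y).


For independent variables, H(X,Y) = H(X) + H(Y) = 1.86 + 1.74 = 3.6

3.6 bits


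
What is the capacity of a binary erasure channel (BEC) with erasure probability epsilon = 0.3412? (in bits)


C = 1 - epsilon = 1 - 0.3412 = 0.6588

0.6588 bits


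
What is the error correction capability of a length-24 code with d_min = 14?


Correction capability = floor((d-1)/2) = floor((14-1)/2) = 6

6 errors


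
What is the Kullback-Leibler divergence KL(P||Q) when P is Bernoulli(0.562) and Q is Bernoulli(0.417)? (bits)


KL = p*log2(p/q) + (1-p)*log2((1-p)/(1-q)) = 0.562*log2(0.562/0.417) + 0.438*log2(0.438/0.583) = 0.0613

0.0613 bits


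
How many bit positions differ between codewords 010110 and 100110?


Count differing positions: ^ ^ . . . . = 2 differences

2


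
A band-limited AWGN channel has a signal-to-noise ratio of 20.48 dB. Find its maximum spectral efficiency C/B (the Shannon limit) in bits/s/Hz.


SNR_linear = 10^(20.48/10) = 111.6863; C/B = log2(1 + SNR_linear) = log2(1 + 111.6863) = 6.8162

6.8162 bits/s/Hz


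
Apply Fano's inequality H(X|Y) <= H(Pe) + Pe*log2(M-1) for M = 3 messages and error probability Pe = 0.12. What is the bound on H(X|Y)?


H(Pe) = -Pe*log2(Pe) - (1-Pe)*log2(1-Pe) = -0.12*log2(0.12) - 0.88*log2(0.88) = 0.367067 + 0.162294 = 0.5294. Pe*log2(M-1) = 0.12*log2(2) = 0.120000. Bound = H(Pe) + Pe*log2(M-1) = 0.367067 + 0.162294 + 0.120000 = 0.6494

0.6494 bits


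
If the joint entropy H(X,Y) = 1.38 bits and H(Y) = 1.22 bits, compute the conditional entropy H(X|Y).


H(X|Y) = H(X,Y) - H(Y) = 1.38 - 1.22 = 0.16

0.16 bits


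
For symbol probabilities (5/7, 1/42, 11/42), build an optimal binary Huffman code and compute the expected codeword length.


Huffman construction (repeatedly merge the two least-probable nodes; each merge adds 1 bit to every symbol beneath it): 1/42 + 11/42 = 2/7; 2/7 + 5/7 = 1. Resulting codeword lengths (in the order the probabilities were given): (1, 2, 2). L_avg = sum(p_i * l_i) = 5/7*1 + 1/42*2 + 11/42*2 = 9/7 = 1.2857

1.2857 bits


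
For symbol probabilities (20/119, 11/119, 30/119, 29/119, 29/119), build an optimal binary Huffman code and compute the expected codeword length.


Huffman construction (repeatedly merge the two least-probable nodes; each merge adds 1 bit to every symbol beneath it): 11/119 + 20/119 = 31/119; 29/119 + 29/119 = 58/119; 30/119 + 31/119 = 61/119; 58/119 + 61/119 = 1. Resulting codeword lengths (in the order the probabilities were given): (3, 3, 2, 2, 2). L_avg = sum(p_i * l_i) = 20/119*3 + 11/119*3 + 30/119*2 + 29/119*2 + 29/119*2 = 269/119 = 2.2605

2.2605 bits


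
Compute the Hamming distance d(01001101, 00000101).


Count differing positions: . ^ . . ^ . . . = 2 differences

2


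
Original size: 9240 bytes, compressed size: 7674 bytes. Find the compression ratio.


Ratio = original / compressed = 9240 / 7674 = 1.2041

1.2041


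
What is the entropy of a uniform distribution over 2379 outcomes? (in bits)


H = log2(n) = log2(2379) = 11.2161

11.2161 bits


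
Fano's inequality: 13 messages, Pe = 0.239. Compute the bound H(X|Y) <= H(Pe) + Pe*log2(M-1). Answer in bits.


H(Pe) = -Pe*log2(Pe) - (1-Pe)*log2(1-Pe) = -0.239*log2(0.239) - 0.761*log2(0.761) = 0.493515 + 0.299858 = 0.7934. Pe*log2(M-1) = 0.239*log2(12) = 0.856806. Bound = H(Pe) + Pe*log2(M-1) = 0.493515 + 0.299858 + 0.856806 = 1.6502

1.6502 bits


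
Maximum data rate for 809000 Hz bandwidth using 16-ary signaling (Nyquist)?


Rate = 2 * B * log2(M) = 2 * 809000 * 4.0 = 6472000.0

6472000.0 bps


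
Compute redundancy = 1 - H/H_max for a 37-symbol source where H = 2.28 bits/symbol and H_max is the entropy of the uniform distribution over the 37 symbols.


H_max = log2(K) = log2(37) = 5.2095 bits/symbol. Redundancy = 1 - H/H_max = 1 - 2.28/5.2095 = 1 - 0.4377 = 0.5623

0.5623


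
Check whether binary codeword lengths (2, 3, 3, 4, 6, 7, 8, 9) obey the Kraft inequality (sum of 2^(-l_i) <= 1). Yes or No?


Kraft sum = sum(2^(-l_i)) = 0.5918, need <= 1. Result: satisfied (a binary prefix-free code with these lengths exists)

Yes


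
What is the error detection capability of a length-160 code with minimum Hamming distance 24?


Detection capability = d_min - 1 = 24 - 1 = 23

23 errors


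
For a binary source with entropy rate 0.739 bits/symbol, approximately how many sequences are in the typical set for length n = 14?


log2|A_typical| = nH = 14 * 0.739 = 10.346, so |A_typical| ~ 2^10.346 = 1.302e+03

1.302e+03


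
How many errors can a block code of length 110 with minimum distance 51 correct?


Correction capability = floor((d-1)/2) = floor((51-1)/2) = 25

25 errors


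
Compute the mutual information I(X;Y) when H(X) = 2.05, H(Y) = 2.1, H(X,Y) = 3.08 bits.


I(X;Y) = H(X) + H(Y) - H(X,Y) = 2.05 + 2.1 - 3.08 = 1.07

1.07 bits


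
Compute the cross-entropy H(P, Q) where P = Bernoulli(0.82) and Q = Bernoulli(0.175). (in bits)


H(P,Q) = -p*log2(q) - (1-p)*log2(1-q). -0.82*log2(0.175) = 2.061950; -0.18*log2(0.825) = 0.049956. H(P,Q) = 2.061950 + 0.049956 = 2.1119

2.1119 bits


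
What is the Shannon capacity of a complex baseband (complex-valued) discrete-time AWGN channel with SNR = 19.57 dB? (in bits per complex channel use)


SNR_linear = 10^(19.57/10) = 90.5733; C = log2(1 + SNR_linear) = log2(1 + 90.5733) = 6.5169

6.5169 bits/channel use


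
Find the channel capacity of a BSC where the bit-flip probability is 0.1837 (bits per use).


H(p) = -p*log2(p) - (1-p)*log2(1-p) = -0.1837*log2(0.1837) - 0.8163*log2(0.8163) = 0.449069 + 0.239036 = 0.6881. C = 1 - H(p) = 1 - 0.6881 = 0.3119

0.3119 bits


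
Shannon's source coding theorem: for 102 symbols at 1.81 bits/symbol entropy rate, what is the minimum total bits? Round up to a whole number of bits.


Minimum bits >= n * H = 102 * 1.81 = 184.62, rounded up to a whole number of bits = 185

185 bits


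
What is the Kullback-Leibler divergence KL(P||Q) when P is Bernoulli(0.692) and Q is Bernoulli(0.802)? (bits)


KL = p*log2(p/q) + (1-p)*log2((1-p)/(1-q)) = 0.692*log2(0.692/0.802) + 0.308*log2(0.308/0.198) = 0.049

0.049 bits


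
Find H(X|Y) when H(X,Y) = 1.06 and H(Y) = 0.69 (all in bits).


H(X|Y) = H(X,Y) - H(Y) = 1.06 - 0.69 = 0.37

0.37 bits


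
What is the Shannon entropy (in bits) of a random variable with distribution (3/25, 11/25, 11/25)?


H = -sum(p_i * log2(p_i)). Terms: -(3/25)*log2(3/25) = 0.367067; -(11/25)*log2(11/25) = 0.521147; -(11/25)*log2(11/25) = 0.521147. H = 0.367067 + 0.521147 + 0.521147 = 1.4094

1.4094 bits


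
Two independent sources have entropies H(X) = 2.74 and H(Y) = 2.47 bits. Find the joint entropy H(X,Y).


For independent variables, H(X,Y) = H(X) + H(Y) = 2.74 + 2.47 = 5.21

5.21 bits


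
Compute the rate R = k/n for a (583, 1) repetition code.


Rate = k/n = 1/583

1/583


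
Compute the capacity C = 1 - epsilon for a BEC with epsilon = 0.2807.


C = 1 - epsilon = 1 - 0.2807 = 0.7193

0.7193 bits


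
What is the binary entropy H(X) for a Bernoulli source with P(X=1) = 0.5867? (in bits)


H = -p*log2(p) - (1-p)*log2(1-p). -0.5867*log2(0.5867) = 0.451351; -0.4133*log2(0.4133) = 0.526850. H = 0.451351 + 0.526850 = 0.9782

0.9782 bits


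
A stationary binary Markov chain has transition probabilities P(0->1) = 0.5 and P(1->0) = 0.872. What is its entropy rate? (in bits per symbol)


Stationary distribution: pi_0 = p10/(p01+p10) = 0.6356, pi_1 = 0.3644. Entropy rate H' = pi_0*H(p01) + pi_1*H(p10) = 0.6356*1.0 + 0.3644*0.5519 = 0.8367

0.8367 bits/symbol


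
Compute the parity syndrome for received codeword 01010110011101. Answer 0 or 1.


Syndrome = XOR of all bits = 0 XOR 1 XOR 0 XOR 1 XOR 0 XOR 1 XOR 1 XOR 0 XOR 0 XOR 1 XOR 1 XOR 1 XOR 0 XOR 1 = 0

0


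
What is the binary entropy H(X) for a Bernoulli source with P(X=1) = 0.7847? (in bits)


H = -p*log2(p) - (1-p)*log2(1-p). -0.7847*log2(0.7847) = 0.274478; -0.2153*log2(0.2153) = 0.477014. H = 0.274478 + 0.477014 = 0.7515

0.7515 bits


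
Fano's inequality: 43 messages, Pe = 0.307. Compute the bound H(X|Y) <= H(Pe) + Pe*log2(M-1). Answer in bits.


H(Pe) = -Pe*log2(Pe) - (1-Pe)*log2(1-Pe) = -0.307*log2(0.307) - 0.693*log2(0.693) = 0.523033 + 0.366647 = 0.8897. Pe*log2(M-1) = 0.307*log2(42) = 1.655441. Bound = H(Pe) + Pe*log2(M-1) = 0.523033 + 0.366647 + 1.655441 = 2.5451

2.5451 bits


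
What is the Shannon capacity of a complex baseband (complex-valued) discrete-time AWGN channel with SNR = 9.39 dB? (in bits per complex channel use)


SNR_linear = 10^(9.39/10) = 8.6896; C = log2(1 + SNR_linear) = log2(1 + 8.6896) = 3.2764

3.2764 bits/channel use


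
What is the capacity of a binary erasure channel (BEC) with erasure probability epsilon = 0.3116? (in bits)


C = 1 - epsilon = 1 - 0.3116 = 0.6884

0.6884 bits


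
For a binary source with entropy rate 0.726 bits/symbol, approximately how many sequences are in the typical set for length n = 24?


log2|A_typical| = nH = 24 * 0.726 = 17.424, so |A_typical| ~ 2^17.424 = 1.759e+05

1.759e+05


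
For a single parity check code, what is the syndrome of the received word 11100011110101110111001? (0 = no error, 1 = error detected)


Syndrome = XOR of all bits = 1 XOR 1 XOR 1 XOR 0 XOR 0 XOR 0 XOR 1 XOR 1 XOR 1 XOR 1 XOR 0 XOR 1 XOR 0 XOR 1 XOR 1 XOR 1 XOR 0 XOR 1 XOR 1 XOR 1 XOR 0 XOR 0 XOR 1 = 1

1


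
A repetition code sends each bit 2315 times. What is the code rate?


Rate = k/n = 1/2315

1/2315


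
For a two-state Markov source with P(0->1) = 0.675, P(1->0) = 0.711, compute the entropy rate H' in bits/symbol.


Stationary distribution: pi_0 = p10/(p01+p10) = 0.513, pi_1 = 0.487. Entropy rate H' = pi_0*H(p01) + pi_1*H(p10) = 0.513*0.9097 + 0.487*0.8674 = 0.8891

0.8891 bits/symbol


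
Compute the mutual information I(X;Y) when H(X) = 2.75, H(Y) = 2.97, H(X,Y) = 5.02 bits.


I(X;Y) = H(X) + H(Y) - H(X,Y) = 2.75 + 2.97 - 5.02 = 0.7

0.7 bits


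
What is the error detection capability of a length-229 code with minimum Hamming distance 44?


Detection capability = d_min - 1 = 44 - 1 = 43

43 errors


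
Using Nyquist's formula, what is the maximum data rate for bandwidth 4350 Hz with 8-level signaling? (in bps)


Rate = 2 * B * log2(M) = 2 * 4350 * 3.0 = 26100.0

26100.0 bps


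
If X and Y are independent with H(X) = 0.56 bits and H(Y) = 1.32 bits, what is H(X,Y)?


For independent variables, H(X,Y) = H(X) + H(Y) = 0.56 + 1.32 = 1.88

1.88 bits


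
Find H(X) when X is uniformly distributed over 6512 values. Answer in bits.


H = log2(n) = log2(6512) = 12.6689

12.6689 bits


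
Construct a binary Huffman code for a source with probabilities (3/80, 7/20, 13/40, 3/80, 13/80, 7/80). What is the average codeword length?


Huffman construction (repeatedly merge the two least-probable nodes; each merge adds 1 bit to every symbol beneath it): 3/80 + 3/80 = 3/40; 3/40 + 7/80 = 13/80; 13/80 + 13/80 = 13/40; 13/40 + 13/40 = 13/20; 7/20 + 13/20 = 1. Resulting codeword lengths (in the order the probabilities were given): (5, 1, 2, 5, 3, 4). L_avg = sum(p_i * l_i) = 3/80*5 + 7/20*1 + 13/40*2 + 3/80*5 + 13/80*3 + 7/80*4 = 177/80 = 2.2125

2.2125 bits


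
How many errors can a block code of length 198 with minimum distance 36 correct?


Correction capability = floor((d-1)/2) = floor((36-1)/2) = 17

17 errors


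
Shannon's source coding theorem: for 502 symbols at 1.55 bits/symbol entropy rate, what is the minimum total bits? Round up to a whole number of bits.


Minimum bits >= n * H = 502 * 1.55 = 778.1, rounded up to a whole number of bits = 779

779 bits


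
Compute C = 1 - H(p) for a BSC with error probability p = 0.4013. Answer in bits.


H(p) = -p*log2(p) - (1-p)*log2(1-p) = -0.4013*log2(0.4013) - 0.5987*log2(0.5987) = 0.528611 + 0.443095 = 0.9717. C = 1 - H(p) = 1 - 0.9717 = 0.0283

0.0283 bits


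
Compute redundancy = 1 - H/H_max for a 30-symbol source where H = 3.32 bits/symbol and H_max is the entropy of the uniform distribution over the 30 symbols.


H_max = log2(K) = log2(30) = 4.9069 bits/symbol. Redundancy = 1 - H/H_max = 1 - 3.32/4.9069 = 1 - 0.6766 = 0.3234

0.3234


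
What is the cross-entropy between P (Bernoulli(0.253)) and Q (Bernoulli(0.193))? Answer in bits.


H(P,Q) = -p*log2(q) - (1-p)*log2(1-q). -0.253*log2(0.193) = 0.600452; -0.747*log2(0.807) = 0.231091. H(P,Q) = 0.600452 + 0.231091 = 0.8315

0.8315 bits


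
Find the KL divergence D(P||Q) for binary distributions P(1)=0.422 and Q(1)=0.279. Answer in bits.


KL = p*log2(p/q) + (1-p)*log2((1-p)/(1-q)) = 0.422*log2(0.422/0.279) + 0.578*log2(0.578/0.721) = 0.0676

0.0676 bits


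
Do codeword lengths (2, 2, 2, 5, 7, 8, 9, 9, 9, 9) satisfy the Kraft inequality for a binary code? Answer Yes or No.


Kraft sum = sum(2^(-l_i)) = 0.8008, need <= 1. Result: satisfied (a binary prefix-free code with these lengths exists)

Yes


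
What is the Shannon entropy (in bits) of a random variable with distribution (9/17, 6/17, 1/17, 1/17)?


H = -sum(p_i * log2(p_i)). Terms: -(9/17)*log2(9/17) = 0.485755; -(6/17)*log2(6/17) = 0.530294; -(1/17)*log2(1/17) = 0.240439; -(1/17)*log2(1/17) = 0.240439. H = 0.485755 + 0.530294 + 0.240439 + 0.240439 = 1.4969

1.4969 bits


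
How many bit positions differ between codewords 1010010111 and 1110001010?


Count differing positions: . ^ . . . ^ ^ ^ . ^ = 5 differences

5


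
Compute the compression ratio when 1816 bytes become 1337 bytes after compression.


Ratio = original / compressed = 1816 / 1337 = 1.3583

1.3583


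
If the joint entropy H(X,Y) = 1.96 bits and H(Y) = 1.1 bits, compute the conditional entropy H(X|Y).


H(X|Y) = H(X,Y) - H(Y) = 1.96 - 1.1 = 0.86

0.86 bits


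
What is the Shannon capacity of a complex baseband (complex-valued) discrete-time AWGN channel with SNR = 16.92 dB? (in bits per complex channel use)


SNR_linear = 10^(16.92/10) = 49.204; C = log2(1 + SNR_linear) = log2(1 + 49.204) = 5.6497

5.6497 bits/channel use


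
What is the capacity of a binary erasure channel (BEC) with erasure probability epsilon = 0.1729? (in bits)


C = 1 - epsilon = 1 - 0.1729 = 0.8271

0.8271 bits


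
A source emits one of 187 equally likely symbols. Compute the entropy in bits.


H = log2(n) = log2(187) = 7.5469

7.5469 bits


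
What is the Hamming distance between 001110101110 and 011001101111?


Count differing positions: . ^ . ^ ^ ^ . . . . . ^ = 5 differences

5


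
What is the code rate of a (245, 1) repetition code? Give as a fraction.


Rate = k/n = 1/245

1/245


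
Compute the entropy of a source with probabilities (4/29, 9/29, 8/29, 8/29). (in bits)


H = -sum(p_i * log2(p_i)). Terms: -(4/29)*log2(4/29) = 0.394204; -(9/29)*log2(9/29) = 0.523879; -(8/29)*log2(8/29) = 0.512546; -(8/29)*log2(8/29) = 0.512546. H = 0.394204 + 0.523879 + 0.512546 + 0.512546 = 1.9432

1.9432 bits


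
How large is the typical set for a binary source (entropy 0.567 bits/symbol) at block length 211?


log2|A_typical| = nH = 211 * 0.567 = 119.637, so |A_typical| ~ 2^119.637 = 1.034e+36

1.034e+36


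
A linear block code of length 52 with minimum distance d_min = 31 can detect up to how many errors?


Detection capability = d_min - 1 = 31 - 1 = 30

30 errors


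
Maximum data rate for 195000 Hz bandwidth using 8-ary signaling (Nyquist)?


Rate = 2 * B * log2(M) = 2 * 195000 * 3.0 = 1170000.0

1170000.0 bps


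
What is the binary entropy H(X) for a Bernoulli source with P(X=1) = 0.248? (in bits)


H = -p*log2(p) - (1-p)*log2(1-p). -0.248*log2(0.248) = 0.498874; -0.752*log2(0.752) = 0.309219. H = 0.498874 + 0.309219 = 0.8081

0.8081 bits


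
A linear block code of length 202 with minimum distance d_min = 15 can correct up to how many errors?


Correction capability = floor((d-1)/2) = floor((15-1)/2) = 7

7 errors


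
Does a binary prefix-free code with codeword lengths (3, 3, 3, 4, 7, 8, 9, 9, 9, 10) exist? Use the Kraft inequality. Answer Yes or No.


Kraft sum = sum(2^(-l_i)) = 0.4561, need <= 1. Result: satisfied (a binary prefix-free code with these lengths exists)

Yes


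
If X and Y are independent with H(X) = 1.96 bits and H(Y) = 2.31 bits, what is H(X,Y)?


For independent variables, H(X,Y) = H(X) + H(Y) = 1.96 + 2.31 = 4.27

4.27 bits


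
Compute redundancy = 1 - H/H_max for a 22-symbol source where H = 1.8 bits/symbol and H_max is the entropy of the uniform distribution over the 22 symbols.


H_max = log2(K) = log2(22) = 4.4594 bits/symbol. Redundancy = 1 - H/H_max = 1 - 1.8/4.4594 = 1 - 0.4036 = 0.5964

0.5964


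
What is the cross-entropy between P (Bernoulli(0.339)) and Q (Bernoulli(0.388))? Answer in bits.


H(P,Q) = -p*log2(q) - (1-p)*log2(1-q). -0.339*log2(0.388) = 0.463030; -0.661*log2(0.612) = 0.468250. H(P,Q) = 0.463030 + 0.468250 = 0.9313

0.9313 bits


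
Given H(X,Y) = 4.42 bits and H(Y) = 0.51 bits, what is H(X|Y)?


H(X|Y) = H(X,Y) - H(Y) = 4.42 - 0.51 = 3.91

3.91 bits


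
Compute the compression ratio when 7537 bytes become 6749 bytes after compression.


Ratio = original / compressed = 7537 / 6749 = 1.1168

1.1168


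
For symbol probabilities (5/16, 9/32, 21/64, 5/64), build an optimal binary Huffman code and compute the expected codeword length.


Huffman construction (repeatedly merge the two least-probable nodes; each merge adds 1 bit to every symbol beneath it): 5/64 + 9/32 = 23/64; 5/16 + 21/64 = 41/64; 23/64 + 41/64 = 1. Resulting codeword lengths (in the order the probabilities were given): (2, 2, 2, 2). L_avg = sum(p_i * l_i) = 5/16*2 + 9/32*2 + 21/64*2 + 5/64*2 = 2

2.0 bits


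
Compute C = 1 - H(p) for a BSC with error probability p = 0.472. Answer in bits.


H(p) = -p*log2(p) - (1-p)*log2(1-p) = -0.472*log2(0.472) - 0.528*log2(0.528) = 0.511243 + 0.486494 = 0.9977. C = 1 - H(p) = 1 - 0.9977 = 0.0023

0.0023 bits


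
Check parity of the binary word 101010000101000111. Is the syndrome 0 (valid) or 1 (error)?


Syndrome = XOR of all bits = 1 XOR 0 XOR 1 XOR 0 XOR 1 XOR 0 XOR 0 XOR 0 XOR 0 XOR 1 XOR 0 XOR 1 XOR 0 XOR 0 XOR 0 XOR 1 XOR 1 XOR 1 = 0

0


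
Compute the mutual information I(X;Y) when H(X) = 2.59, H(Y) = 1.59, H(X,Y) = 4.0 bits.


I(X;Y) = H(X) + H(Y) - H(X,Y) = 2.59 + 1.59 - 4.0 = 0.18

0.18 bits


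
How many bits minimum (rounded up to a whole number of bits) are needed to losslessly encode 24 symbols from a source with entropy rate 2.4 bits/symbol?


Minimum bits >= n * H = 24 * 2.4 = 57.6, rounded up to a whole number of bits = 58

58 bits


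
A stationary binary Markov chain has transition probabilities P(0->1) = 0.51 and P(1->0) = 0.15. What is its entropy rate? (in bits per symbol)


Stationary distribution: pi_0 = p10/(p01+p10) = 0.2273, pi_1 = 0.7727. Entropy rate H' = pi_0*H(p01) + pi_1*H(p10) = 0.2273*0.9997 + 0.7727*0.6098 = 0.6984

0.6984 bits/symbol


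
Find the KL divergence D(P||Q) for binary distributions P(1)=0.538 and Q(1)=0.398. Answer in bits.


KL = p*log2(p/q) + (1-p)*log2((1-p)/(1-q)) = 0.538*log2(0.538/0.398) + 0.462*log2(0.462/0.602) = 0.0575

0.0575 bits


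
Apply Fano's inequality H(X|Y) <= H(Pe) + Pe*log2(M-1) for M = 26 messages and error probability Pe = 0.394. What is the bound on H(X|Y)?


H(Pe) = -Pe*log2(Pe) - (1-Pe)*log2(1-Pe) = -0.394*log2(0.394) - 0.606*log2(0.606) = 0.529431 + 0.437902 = 0.9673. Pe*log2(M-1) = 0.394*log2(25) = 1.829679. Bound = H(Pe) + Pe*log2(M-1) = 0.529431 + 0.437902 + 1.829679 = 2.797

2.797 bits


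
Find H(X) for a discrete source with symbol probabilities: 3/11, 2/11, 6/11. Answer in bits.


H = -sum(p_i * log2(p_i)). Terms: -(3/11)*log2(3/11) = 0.511219; -(2/11)*log2(2/11) = 0.447169; -(6/11)*log2(6/11) = 0.476983. H = 0.511219 + 0.447169 + 0.476983 = 1.4354

1.4354 bits


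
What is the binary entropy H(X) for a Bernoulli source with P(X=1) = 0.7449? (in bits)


H = -p*log2(p) - (1-p)*log2(1-p). -0.7449*log2(0.7449) = 0.316494; -0.2551*log2(0.2551) = 0.502768. H = 0.316494 + 0.502768 = 0.8193

0.8193 bits


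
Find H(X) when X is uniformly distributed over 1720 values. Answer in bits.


H = log2(n) = log2(1720) = 10.7482

10.7482 bits


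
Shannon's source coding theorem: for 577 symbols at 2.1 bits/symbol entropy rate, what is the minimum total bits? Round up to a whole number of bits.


Minimum bits >= n * H = 577 * 2.1 = 1211.7, rounded up to a whole number of bits = 1212

1212 bits


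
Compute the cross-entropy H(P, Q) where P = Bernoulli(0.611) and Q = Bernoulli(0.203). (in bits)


H(P,Q) = -p*log2(q) - (1-p)*log2(1-q). -0.611*log2(0.203) = 1.405574; -0.389*log2(0.797) = 0.127339. H(P,Q) = 1.405574 + 0.127339 = 1.5329

1.5329 bits


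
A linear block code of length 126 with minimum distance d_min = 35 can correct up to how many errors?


Correction capability = floor((d-1)/2) = floor((35-1)/2) = 17

17 errors


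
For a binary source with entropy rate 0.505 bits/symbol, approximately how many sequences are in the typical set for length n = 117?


log2|A_typical| = nH = 117 * 0.505 = 59.085, so |A_typical| ~ 2^59.085 = 6.114e+17

6.114e+17


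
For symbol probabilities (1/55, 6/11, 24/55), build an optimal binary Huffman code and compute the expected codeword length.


Huffman construction (repeatedly merge the two least-probable nodes; each merge adds 1 bit to every symbol beneath it): 1/55 + 24/55 = 5/11; 5/11 + 6/11 = 1. Resulting codeword lengths (in the order the probabilities were given): (2, 1, 2). L_avg = sum(p_i * l_i) = 1/55*2 + 6/11*1 + 24/55*2 = 16/11 = 1.4545

1.4545 bits


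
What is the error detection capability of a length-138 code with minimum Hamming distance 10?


Detection capability = d_min - 1 = 10 - 1 = 9

9 errors


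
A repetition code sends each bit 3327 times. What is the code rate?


Rate = k/n = 1/3327

1/3327


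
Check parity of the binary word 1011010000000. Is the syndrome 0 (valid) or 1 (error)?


Syndrome = XOR of all bits = 1 XOR 0 XOR 1 XOR 1 XOR 0 XOR 1 XOR 0 XOR 0 XOR 0 XOR 0 XOR 0 XOR 0 XOR 0 = 0

0


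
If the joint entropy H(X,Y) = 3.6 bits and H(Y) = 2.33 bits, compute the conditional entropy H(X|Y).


H(X|Y) = H(X,Y) - H(Y) = 3.6 - 2.33 = 1.27

1.27 bits


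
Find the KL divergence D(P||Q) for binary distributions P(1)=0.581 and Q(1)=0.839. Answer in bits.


KL = p*log2(p/q) + (1-p)*log2((1-p)/(1-q)) = 0.581*log2(0.581/0.839) + 0.419*log2(0.419/0.161) = 0.2702

0.2702 bits


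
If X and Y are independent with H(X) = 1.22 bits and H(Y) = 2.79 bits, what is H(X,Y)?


For independent variables, H(X,Y) = H(X) + H(Y) = 1.22 + 2.79 = 4.01

4.01 bits


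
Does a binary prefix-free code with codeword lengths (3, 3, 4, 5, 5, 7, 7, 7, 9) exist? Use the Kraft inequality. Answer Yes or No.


Kraft sum = sum(2^(-l_i)) = 0.4004, need <= 1. Result: satisfied (a binary prefix-free code with these lengths exists)

Yes


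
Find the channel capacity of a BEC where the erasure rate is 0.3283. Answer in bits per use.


C = 1 - epsilon = 1 - 0.3283 = 0.6717

0.6717 bits
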